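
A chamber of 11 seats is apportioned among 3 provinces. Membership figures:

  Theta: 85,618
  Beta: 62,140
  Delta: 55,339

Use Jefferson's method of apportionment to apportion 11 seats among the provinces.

Standard divisor 203097/11 ≈ 18463.364; standard quotas: Theta 4.637, Beta 3.366, Delta 2.997.
Rounding down gives 4, 3, 2 = 9 seats, so the divisor must be adjusted.
With modified divisor 16300: modified quotas Theta 5.253, Beta 3.812, Delta 3.395.
Rounding down: Theta 5, Beta 3, Delta 3 (total 11).

Theta 5, Beta 3, Delta 3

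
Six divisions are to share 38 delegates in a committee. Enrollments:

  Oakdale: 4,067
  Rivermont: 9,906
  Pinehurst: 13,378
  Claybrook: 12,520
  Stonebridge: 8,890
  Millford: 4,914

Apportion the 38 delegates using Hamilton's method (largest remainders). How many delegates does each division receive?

Total 53675; standard divisor 53675/38 ≈ 1412.5.
Standard quotas: Oakdale 2.8793, Rivermont 7.0131, Pinehurst 9.4712, Claybrook 8.8637, Stonebridge 6.2938, Millford 3.4789.
Lower quotas: Oakdale 2, Rivermont 7, Pinehurst 9, Claybrook 8, Stonebridge 6, Millford 3 (sum 35, leaving 3 seats).
Remainders in descending order: Oakdale 0.8793, Claybrook 0.8637, Millford 0.4789, Pinehurst 0.4712, Stonebridge 0.2938, Rivermont 0.0131.
The surplus seats go to Oakdale, Claybrook, Millford.

Oakdale=3, Rivermont=7, Pinehurst=9, Claybrook=9, Stonebridge=6, Millford=4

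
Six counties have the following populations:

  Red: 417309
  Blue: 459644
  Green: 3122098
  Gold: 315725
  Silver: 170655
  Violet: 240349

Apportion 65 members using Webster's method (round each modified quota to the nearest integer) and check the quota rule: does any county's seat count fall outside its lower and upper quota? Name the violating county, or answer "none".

Standard quotas: Red 5.740, Blue 6.322, Green 42.942, Gold 4.343, Silver 2.347, Violet 3.306.
Webster allocation: Red 6, Blue 6, Green 44, Gold 4, Silver 2, Violet 3.
Green has quota 42.942 (lower 42, upper 43) but receives 44 — outside the quota interval.

Green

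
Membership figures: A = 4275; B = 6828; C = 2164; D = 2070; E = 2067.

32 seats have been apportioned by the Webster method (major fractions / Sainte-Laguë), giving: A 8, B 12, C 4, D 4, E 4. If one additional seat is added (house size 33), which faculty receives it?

B

Priority for the next seat is population ÷ (current seats + 0.5).
Priorities: A 502.941, B 546.240, C 480.889, D 460.000, E 459.333.
Highest priority: B.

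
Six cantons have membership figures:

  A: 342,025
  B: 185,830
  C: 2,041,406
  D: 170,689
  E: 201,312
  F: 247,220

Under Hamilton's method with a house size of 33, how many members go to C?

21

The standard divisor is 3188482/33 ≈ 96620.667.
Standard quotas: A 3.5399, B 1.9233, C 21.1280, D 1.7666, E 2.0835, F 2.5587.
Lower quotas: A 3, B 1, C 21, D 1, E 2, F 2 (sum 30, leaving 3 seats).
Remainders in descending order: B 0.9233, D 0.7666, F 0.5587, A 0.5399, C 0.1280, E 0.0835.
The surplus seats go to B, D, F.
C receives 21.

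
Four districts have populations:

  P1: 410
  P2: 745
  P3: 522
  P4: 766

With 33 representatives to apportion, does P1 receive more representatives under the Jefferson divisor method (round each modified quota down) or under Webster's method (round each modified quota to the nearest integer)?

Jefferson: P1 5, P2 10, P3 7, P4 11.
Webster: P1 6, P2 10, P3 7, P4 10.
P1 gets 5 under Jefferson and 6 under Webster.

Webster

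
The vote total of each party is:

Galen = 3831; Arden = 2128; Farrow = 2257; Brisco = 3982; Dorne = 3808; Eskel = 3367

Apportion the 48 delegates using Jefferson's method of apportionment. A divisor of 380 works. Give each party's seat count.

With modified divisor 380: modified quotas Galen 10.082, Arden 5.600, Farrow 5.939, Brisco 10.479, Dorne 10.021, Eskel 8.861.
Rounding down: Galen 10, Arden 5, Farrow 5, Brisco 10, Dorne 10, Eskel 8 (total 48).

Galen 10, Arden 5, Farrow 5, Brisco 10, Dorne 10, Eskel 8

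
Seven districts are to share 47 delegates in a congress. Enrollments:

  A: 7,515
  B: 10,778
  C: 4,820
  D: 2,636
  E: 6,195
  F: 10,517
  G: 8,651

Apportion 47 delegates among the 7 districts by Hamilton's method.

Total 51112; standard divisor 51112/47 ≈ 1087.489.
Standard quotas: A 6.9104, B 9.9109, C 4.4322, D 2.4239, E 5.6966, F 9.6709, G 7.9550.
Lower quotas: A 6, B 9, C 4, D 2, E 5, F 9, G 7 (sum 42, leaving 5 seats).
Remainders in descending order: G 0.9550, B 0.9109, A 0.9104, E 0.6966, F 0.6709, C 0.4322, D 0.4239.
Largest remainders: G, B, A, E, F receive the extra seats.

A=7; B=10; C=4; D=2; E=6; F=10; G=8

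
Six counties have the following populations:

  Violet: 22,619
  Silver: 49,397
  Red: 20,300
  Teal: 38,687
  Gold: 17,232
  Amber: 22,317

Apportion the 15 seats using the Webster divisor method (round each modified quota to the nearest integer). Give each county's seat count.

Violet: 2, Silver: 4, Red: 2, Teal: 3, Gold: 2, Amber: 2

Standard divisor 170552/15 ≈ 11370.133; standard quotas: Violet 1.989, Silver 4.344, Red 1.785, Teal 3.403, Gold 1.516, Amber 1.963.
Rounding to the nearest integer gives Violet 2, Silver 4, Red 2, Teal 3, Gold 2, Amber 2 — total 15, matching the house size, so no adjustment is needed.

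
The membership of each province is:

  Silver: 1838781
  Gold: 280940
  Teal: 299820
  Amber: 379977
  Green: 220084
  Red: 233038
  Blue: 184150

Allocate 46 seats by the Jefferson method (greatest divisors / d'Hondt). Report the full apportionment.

Silver=26; Gold=3; Teal=4; Amber=5; Green=3; Red=3; Blue=2

Standard divisor 3436790/46 ≈ 74712.826; standard quotas: Silver 24.611, Gold 3.760, Teal 4.013, Amber 5.086, Green 2.946, Red 3.119, Blue 2.465.
Rounding down gives 24, 3, 4, 5, 2, 3, 2 = 43 seats, so the divisor must be adjusted.
With modified divisor 70624.9: modified quotas Silver 26.036, Gold 3.978, Teal 4.245, Amber 5.380, Green 3.116, Red 3.300, Blue 2.607.
Rounding down: Silver 26, Gold 3, Teal 4, Amber 5, Green 3, Red 3, Blue 2 (total 46).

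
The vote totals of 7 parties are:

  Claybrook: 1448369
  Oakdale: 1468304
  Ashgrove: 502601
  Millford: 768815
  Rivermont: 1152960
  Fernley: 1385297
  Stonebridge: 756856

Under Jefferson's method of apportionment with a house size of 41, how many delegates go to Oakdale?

Standard divisor 7483202/41 ≈ 182517.122; standard quotas: Claybrook 7.936, Oakdale 8.045, Ashgrove 2.754, Millford 4.212, Rivermont 6.317, Fernley 7.590, Stonebridge 4.147.
Rounding down gives 7, 8, 2, 4, 6, 7, 4 = 38 seats, so the divisor must be adjusted.
With modified divisor 166100: modified quotas Claybrook 8.720, Oakdale 8.840, Ashgrove 3.026, Millford 4.629, Rivermont 6.941, Fernley 8.340, Stonebridge 4.557.
Rounding down: Claybrook 8, Oakdale 8, Ashgrove 3, Millford 4, Rivermont 6, Fernley 8, Stonebridge 4 (total 41).
Oakdale receives 8.

8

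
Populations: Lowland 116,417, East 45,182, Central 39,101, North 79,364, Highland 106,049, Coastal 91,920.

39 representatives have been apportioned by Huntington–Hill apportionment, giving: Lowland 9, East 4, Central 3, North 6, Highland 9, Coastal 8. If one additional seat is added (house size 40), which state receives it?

Lowland

Priority for the next seat is population ÷ (√(s·(s+1))).
Priorities: Lowland 12271.429, East 10103.002, Central 11287.486, North 12246.131, Highland 11178.546, Coastal 10832.876.
Highest priority: Lowland.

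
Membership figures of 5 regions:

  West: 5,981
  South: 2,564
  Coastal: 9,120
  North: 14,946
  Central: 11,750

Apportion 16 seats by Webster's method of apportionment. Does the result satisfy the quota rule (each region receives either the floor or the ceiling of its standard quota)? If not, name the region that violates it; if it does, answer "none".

none

Standard quotas: West 2.157, South 0.925, Coastal 3.289, North 5.391, Central 4.238.
Webster allocation: West 2, South 1, Coastal 3, North 6, Central 4.
Every allocation lies between the lower and upper quota.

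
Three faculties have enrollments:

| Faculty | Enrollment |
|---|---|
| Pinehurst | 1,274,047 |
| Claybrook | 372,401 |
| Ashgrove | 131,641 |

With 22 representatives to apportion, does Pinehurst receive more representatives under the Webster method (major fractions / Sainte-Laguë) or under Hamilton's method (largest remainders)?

Webster: Pinehurst 15, Claybrook 5, Ashgrove 2.
Hamilton: Pinehurst 16, Claybrook 4, Ashgrove 2.
Pinehurst gets 15 under Webster and 16 under Hamilton.

Hamilton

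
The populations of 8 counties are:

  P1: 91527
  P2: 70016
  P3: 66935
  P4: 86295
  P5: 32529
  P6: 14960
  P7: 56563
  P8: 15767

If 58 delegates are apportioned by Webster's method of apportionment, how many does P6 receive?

2

Standard divisor 434592/58 ≈ 7492.966; standard quotas: P1 12.215, P2 9.344, P3 8.933, P4 11.517, P5 4.341, P6 1.997, P7 7.549, P8 2.104.
Rounding to the nearest integer gives P1 12, P2 9, P3 9, P4 12, P5 4, P6 2, P7 8, P8 2 — total 58, matching the house size, so no adjustment is needed.
P6 receives 2.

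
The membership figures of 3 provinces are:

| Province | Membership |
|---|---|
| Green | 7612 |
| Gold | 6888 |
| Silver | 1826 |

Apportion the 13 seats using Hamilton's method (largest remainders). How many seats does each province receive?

The standard divisor is 16326/13 ≈ 1255.846.
Standard quotas: Green 6.0613, Gold 5.4847, Silver 1.4540.
Lower quotas: Green 6, Gold 5, Silver 1 (sum 12, leaving 1 seat).
Remainders in descending order: Gold 0.4847, Silver 0.4540, Green 0.0613.
The surplus seat goes to Gold.

Green: 6, Gold: 6, Silver: 1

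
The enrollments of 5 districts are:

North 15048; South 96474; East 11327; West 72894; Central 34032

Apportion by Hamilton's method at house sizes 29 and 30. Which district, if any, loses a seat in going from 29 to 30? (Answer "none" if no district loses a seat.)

East

At 29 seats: North 2, South 12, East 2, West 9, Central 4.
At 30 seats: North 2, South 13, East 1, West 10, Central 4.
East drops from 2 to 1.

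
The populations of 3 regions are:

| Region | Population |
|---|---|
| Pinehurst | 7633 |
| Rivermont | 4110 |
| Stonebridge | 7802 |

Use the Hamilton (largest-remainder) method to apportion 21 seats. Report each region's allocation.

The standard divisor is 19545/21 ≈ 930.714.
Standard quotas: Pinehurst 8.2012, Rivermont 4.4160, Stonebridge 8.3828.
Lower quotas: Pinehurst 8, Rivermont 4, Stonebridge 8 (sum 20, leaving 1 seat).
Remainders in descending order: Rivermont 0.4160, Stonebridge 0.3828, Pinehurst 0.2012.
Largest remainder: Rivermont receives the extra seat.

Pinehurst: 8, Rivermont: 5, Stonebridge: 8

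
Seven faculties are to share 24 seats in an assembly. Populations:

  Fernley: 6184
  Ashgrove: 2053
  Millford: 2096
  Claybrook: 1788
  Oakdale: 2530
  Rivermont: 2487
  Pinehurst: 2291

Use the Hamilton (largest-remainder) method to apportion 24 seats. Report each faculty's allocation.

Fernley=8, Ashgrove=2, Millford=3, Claybrook=2, Oakdale=3, Rivermont=3, Pinehurst=3

The standard divisor is 19429/24 ≈ 809.542.
Standard quotas: Fernley 7.6389, Ashgrove 2.5360, Millford 2.5891, Claybrook 2.2087, Oakdale 3.1252, Rivermont 3.0721, Pinehurst 2.8300.
Lower quotas: Fernley 7, Ashgrove 2, Millford 2, Claybrook 2, Oakdale 3, Rivermont 3, Pinehurst 2 (sum 21, leaving 3 seats).
Remainders in descending order: Pinehurst 0.8300, Fernley 0.6389, Millford 0.5891, Ashgrove 0.5360, Claybrook 0.2087, Oakdale 0.1252, Rivermont 0.0721.
The surplus seats go to Pinehurst, Fernley, Millford.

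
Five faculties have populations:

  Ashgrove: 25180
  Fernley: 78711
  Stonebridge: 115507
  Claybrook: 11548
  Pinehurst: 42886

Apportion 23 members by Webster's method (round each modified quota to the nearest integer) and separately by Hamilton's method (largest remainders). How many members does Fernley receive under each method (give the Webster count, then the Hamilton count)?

6 and 7

Webster: Ashgrove 2, Fernley 6, Stonebridge 10, Claybrook 1, Pinehurst 4.
Hamilton: Ashgrove 2, Fernley 7, Stonebridge 10, Claybrook 1, Pinehurst 3.
Fernley gets 6 under Webster and 7 under Hamilton.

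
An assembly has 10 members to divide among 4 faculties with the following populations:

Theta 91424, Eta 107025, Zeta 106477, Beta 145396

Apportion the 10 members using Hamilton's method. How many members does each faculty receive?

Total 450322; standard divisor 450322/10 ≈ 45032.2.
Standard quotas: Theta 2.0302, Eta 2.3766, Zeta 2.3645, Beta 3.2287.
Lower quotas: Theta 2, Eta 2, Zeta 2, Beta 3 (sum 9, leaving 1 seat).
Remainders in descending order: Eta 0.3766, Zeta 0.3645, Beta 0.2287, Theta 0.0302.
Largest remainder: Eta receives the extra seat.

Theta 2, Eta 3, Zeta 2, Beta 3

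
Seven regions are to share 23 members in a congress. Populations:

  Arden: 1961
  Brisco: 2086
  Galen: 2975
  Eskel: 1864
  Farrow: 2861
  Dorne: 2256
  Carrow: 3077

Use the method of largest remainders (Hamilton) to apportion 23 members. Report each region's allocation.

The standard divisor is 17080/23 ≈ 742.609.
Standard quotas: Arden 2.641, Brisco 2.809, Galen 4.006, Eskel 2.510, Farrow 3.853, Dorne 3.038, Carrow 4.144.
Lower quotas: Arden 2, Brisco 2, Galen 4, Eskel 2, Farrow 3, Dorne 3, Carrow 4 (sum 20, leaving 3 seats).
Remainders in descending order: Farrow 0.853, Brisco 0.809, Arden 0.641, Eskel 0.510, Carrow 0.144, Dorne 0.038, Galen 0.006.
The surplus seats go to Farrow, Brisco, Arden.

Arden=3, Brisco=3, Galen=4, Eskel=2, Farrow=4, Dorne=3, Carrow=4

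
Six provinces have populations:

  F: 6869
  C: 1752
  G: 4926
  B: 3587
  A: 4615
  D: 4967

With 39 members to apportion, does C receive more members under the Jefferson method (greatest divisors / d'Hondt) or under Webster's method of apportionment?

Webster

Jefferson: F 11, C 2, G 7, B 5, A 7, D 7.
Webster: F 10, C 3, G 7, B 5, A 7, D 7.
C gets 2 under Jefferson and 3 under Webster.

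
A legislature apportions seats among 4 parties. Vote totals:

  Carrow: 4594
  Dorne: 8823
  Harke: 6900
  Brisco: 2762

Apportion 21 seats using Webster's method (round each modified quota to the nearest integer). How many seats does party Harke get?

Standard divisor 23079/21 ≈ 1099; standard quotas: Carrow 4.180, Dorne 8.028, Harke 6.278, Brisco 2.513.
Rounding to the nearest integer gives Carrow 4, Dorne 8, Harke 6, Brisco 3 — total 21, matching the house size, so no adjustment is needed.
Harke receives 6.

6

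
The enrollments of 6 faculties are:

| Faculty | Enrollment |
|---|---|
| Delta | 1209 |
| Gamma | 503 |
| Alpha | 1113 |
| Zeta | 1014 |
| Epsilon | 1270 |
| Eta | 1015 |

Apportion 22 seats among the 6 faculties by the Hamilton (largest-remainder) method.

Delta 4, Gamma 2, Alpha 4, Zeta 4, Epsilon 4, Eta 4

The standard divisor is 6124/22 ≈ 278.364.
Standard quotas: Delta 4.343, Gamma 1.807, Alpha 3.998, Zeta 3.643, Epsilon 4.562, Eta 3.646.
Lower quotas: Delta 4, Gamma 1, Alpha 3, Zeta 3, Epsilon 4, Eta 3 (sum 18, leaving 4 seats).
Remainders in descending order: Alpha 0.998, Gamma 0.807, Eta 0.646, Zeta 0.643, Epsilon 0.562, Delta 0.343.
Largest remainders: Alpha, Gamma, Eta, Zeta receive the extra seats.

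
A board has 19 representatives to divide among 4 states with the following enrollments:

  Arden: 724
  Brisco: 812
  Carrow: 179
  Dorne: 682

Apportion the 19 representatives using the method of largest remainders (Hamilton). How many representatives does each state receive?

The standard divisor is 2397/19 ≈ 126.158.
Standard quotas: Arden 5.739, Brisco 6.436, Carrow 1.419, Dorne 5.406.
Lower quotas: Arden 5, Brisco 6, Carrow 1, Dorne 5 (sum 17, leaving 2 seats).
Remainders in descending order: Arden 0.739, Brisco 0.436, Carrow 0.419, Dorne 0.406.
Largest remainders: Arden, Brisco receive the extra seats.

Arden: 6, Brisco: 7, Carrow: 1, Dorne: 5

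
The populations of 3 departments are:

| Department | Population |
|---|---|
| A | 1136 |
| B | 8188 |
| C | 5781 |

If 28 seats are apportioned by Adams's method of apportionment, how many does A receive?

2

Standard divisor 15105/28 ≈ 539.464; standard quotas: A 2.106, B 15.178, C 10.716.
Rounding up gives 3, 16, 11 = 30 seats, so the divisor must be adjusted.
With modified divisor 575.07: modified quotas A 1.975, B 14.238, C 10.053.
Rounding up: A 2, B 15, C 11 (total 28).
A receives 2.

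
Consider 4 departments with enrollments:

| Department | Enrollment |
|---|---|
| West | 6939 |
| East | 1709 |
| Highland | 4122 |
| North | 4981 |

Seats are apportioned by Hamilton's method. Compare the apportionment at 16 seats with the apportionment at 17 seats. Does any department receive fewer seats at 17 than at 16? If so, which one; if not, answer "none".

At 16 seats: West 6, East 2, Highland 4, North 4.
At 17 seats: West 7, East 1, Highland 4, North 5.
East drops from 2 to 1.

East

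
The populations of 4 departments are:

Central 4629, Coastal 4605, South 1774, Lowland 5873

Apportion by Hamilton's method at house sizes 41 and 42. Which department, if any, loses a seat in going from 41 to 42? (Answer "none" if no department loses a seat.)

South

At 41 seats: Central 11, Coastal 11, South 5, Lowland 14.
At 42 seats: Central 12, Coastal 11, South 4, Lowland 15.
South drops from 5 to 4.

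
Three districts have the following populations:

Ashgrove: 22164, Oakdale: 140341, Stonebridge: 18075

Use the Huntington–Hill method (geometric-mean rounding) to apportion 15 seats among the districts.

With divisor 12498: modified quotas Ashgrove 1.773, Oakdale 11.229, Stonebridge 1.446.
Geometric-mean thresholds: Ashgrove √(1·2)=1.414, Oakdale √(11·12)=11.489, Stonebridge √(1·2)=1.414.
Each quota rounded against its threshold gives Ashgrove 2, Oakdale 11, Stonebridge 2 (total 15).

Ashgrove: 2, Oakdale: 11, Stonebridge: 2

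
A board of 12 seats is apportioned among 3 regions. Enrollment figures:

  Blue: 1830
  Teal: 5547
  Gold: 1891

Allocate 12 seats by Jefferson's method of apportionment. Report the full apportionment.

Blue: 2, Teal: 8, Gold: 2

Standard divisor 9268/12 ≈ 772.333; standard quotas: Blue 2.369, Teal 7.182, Gold 2.448.
Rounding down gives 2, 7, 2 = 11 seats, so the divisor must be adjusted.
With modified divisor 660: modified quotas Blue 2.773, Teal 8.405, Gold 2.865.
Rounding down: Blue 2, Teal 8, Gold 2 (total 12).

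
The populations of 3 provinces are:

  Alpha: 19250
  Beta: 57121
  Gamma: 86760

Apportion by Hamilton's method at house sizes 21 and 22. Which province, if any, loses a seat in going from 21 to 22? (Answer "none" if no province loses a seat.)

Alpha

At 21 seats: Alpha 3, Beta 7, Gamma 11.
At 22 seats: Alpha 2, Beta 8, Gamma 12.
Alpha drops from 3 to 2.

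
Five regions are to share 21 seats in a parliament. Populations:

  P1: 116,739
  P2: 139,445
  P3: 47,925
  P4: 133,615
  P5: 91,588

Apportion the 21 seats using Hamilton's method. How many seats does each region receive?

P1 5, P2 5, P3 2, P4 5, P5 4

Total 529312; standard divisor 529312/21 ≈ 25205.333.
Standard quotas: P1 4.6315, P2 5.5324, P3 1.9014, P4 5.3011, P5 3.6337.
Lower quotas: P1 4, P2 5, P3 1, P4 5, P5 3 (sum 18, leaving 3 seats).
Remainders in descending order: P3 0.9014, P5 0.6337, P1 0.6315, P2 0.5324, P4 0.3011.
Largest remainders: P3, P5, P1 receive the extra seats.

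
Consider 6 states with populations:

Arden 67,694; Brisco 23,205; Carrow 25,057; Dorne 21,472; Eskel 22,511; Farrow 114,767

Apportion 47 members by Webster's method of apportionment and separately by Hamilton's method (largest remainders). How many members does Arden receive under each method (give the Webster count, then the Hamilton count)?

12 and 11

Webster: Arden 12, Brisco 4, Carrow 4, Dorne 4, Eskel 4, Farrow 19.
Hamilton: Arden 11, Brisco 4, Carrow 4, Dorne 4, Eskel 4, Farrow 20.
Arden gets 12 under Webster and 11 under Hamilton.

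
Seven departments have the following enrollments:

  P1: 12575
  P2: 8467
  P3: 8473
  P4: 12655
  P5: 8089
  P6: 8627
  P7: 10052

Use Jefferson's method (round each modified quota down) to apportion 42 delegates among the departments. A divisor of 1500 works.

P1=8, P2=5, P3=5, P4=8, P5=5, P6=5, P7=6

With modified divisor 1500: modified quotas P1 8.383, P2 5.645, P3 5.649, P4 8.437, P5 5.393, P6 5.751, P7 6.701.
Rounding down: P1 8, P2 5, P3 5, P4 8, P5 5, P6 5, P7 6 (total 42).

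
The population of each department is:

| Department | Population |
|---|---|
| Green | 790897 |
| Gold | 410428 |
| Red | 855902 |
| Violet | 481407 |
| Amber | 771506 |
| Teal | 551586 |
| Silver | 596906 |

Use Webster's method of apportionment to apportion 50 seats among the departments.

Standard divisor 4458632/50 ≈ 89172.64; standard quotas: Green 8.869, Gold 4.603, Red 9.598, Violet 5.399, Amber 8.652, Teal 6.186, Silver 6.694.
Rounding to the nearest integer gives 9, 5, 10, 5, 9, 6, 7 = 51 seats, so the divisor must be adjusted.
With modified divisor 90400: modified quotas Green 8.749, Gold 4.540, Red 9.468, Violet 5.325, Amber 8.534, Teal 6.102, Silver 6.603.
Rounding to the nearest integer: Green 9, Gold 5, Red 9, Violet 5, Amber 9, Teal 6, Silver 7 (total 50).

Green 9, Gold 5, Red 9, Violet 5, Amber 9, Teal 6, Silver 7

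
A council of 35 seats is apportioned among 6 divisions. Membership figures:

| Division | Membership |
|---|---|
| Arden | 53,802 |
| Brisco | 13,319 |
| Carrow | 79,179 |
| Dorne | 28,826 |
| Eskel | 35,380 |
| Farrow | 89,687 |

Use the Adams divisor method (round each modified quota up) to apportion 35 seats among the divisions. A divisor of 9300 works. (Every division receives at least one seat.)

With modified divisor 9300: modified quotas Arden 5.785, Brisco 1.432, Carrow 8.514, Dorne 3.100, Eskel 3.804, Farrow 9.644.
Rounding up: Arden 6, Brisco 2, Carrow 9, Dorne 4, Eskel 4, Farrow 10 (total 35).

Arden=6; Brisco=2; Carrow=9; Dorne=4; Eskel=4; Farrow=10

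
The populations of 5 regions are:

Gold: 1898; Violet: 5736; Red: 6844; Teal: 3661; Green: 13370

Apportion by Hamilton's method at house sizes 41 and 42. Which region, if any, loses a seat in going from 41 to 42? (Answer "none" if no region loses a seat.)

At 41 seats: Gold 3, Violet 7, Red 9, Teal 5, Green 17.
At 42 seats: Gold 2, Violet 8, Red 9, Teal 5, Green 18.
Gold drops from 3 to 2.

Gold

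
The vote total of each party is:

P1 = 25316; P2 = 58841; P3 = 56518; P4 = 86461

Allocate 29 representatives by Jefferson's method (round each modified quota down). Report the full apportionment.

Standard divisor 227136/29 ≈ 7832.276; standard quotas: P1 3.232, P2 7.513, P3 7.216, P4 11.039.
Rounding down gives 3, 7, 7, 11 = 28 seats, so the divisor must be adjusted.
With modified divisor 7300: modified quotas P1 3.468, P2 8.060, P3 7.742, P4 11.844.
Rounding down: P1 3, P2 8, P3 7, P4 11 (total 29).

P1 3, P2 8, P3 7, P4 11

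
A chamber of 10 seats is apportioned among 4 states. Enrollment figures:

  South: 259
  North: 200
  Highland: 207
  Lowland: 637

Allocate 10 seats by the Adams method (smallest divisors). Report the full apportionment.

Standard divisor 1303/10 ≈ 130.3; standard quotas: South 1.988, North 1.535, Highland 1.589, Lowland 4.889.
Rounding up gives 2, 2, 2, 5 = 11 seats, so the divisor must be adjusted.
With modified divisor 180: modified quotas South 1.439, North 1.111, Highland 1.150, Lowland 3.539.
Rounding up: South 2, North 2, Highland 2, Lowland 4 (total 10).

South 2; North 2; Highland 2; Lowland 4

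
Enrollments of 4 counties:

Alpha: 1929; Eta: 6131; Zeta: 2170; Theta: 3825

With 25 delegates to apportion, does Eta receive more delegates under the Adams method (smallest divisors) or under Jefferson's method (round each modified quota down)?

Jefferson

Adams: Alpha 4, Eta 10, Zeta 4, Theta 7.
Jefferson: Alpha 3, Eta 11, Zeta 4, Theta 7.
Eta gets 10 under Adams and 11 under Jefferson.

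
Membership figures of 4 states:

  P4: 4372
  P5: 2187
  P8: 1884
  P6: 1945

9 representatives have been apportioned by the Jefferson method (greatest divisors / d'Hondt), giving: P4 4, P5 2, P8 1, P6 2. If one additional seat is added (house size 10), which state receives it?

Priority for the next seat is population ÷ (current seats + 1).
Priorities: P4 874.400, P5 729.000, P8 942.000, P6 648.333.
Highest priority: P8.

P8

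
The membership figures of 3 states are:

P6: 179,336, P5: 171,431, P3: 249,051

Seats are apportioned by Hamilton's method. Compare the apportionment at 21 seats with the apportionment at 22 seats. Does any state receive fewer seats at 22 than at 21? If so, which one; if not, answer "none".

At 21 seats: P6 6, P5 6, P3 9.
At 22 seats: P6 7, P5 6, P3 9.
No state's allocation decreased.

none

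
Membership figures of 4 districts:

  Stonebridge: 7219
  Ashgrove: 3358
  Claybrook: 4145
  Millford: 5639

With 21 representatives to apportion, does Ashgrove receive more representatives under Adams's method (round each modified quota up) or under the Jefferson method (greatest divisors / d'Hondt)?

Adams

Adams: Stonebridge 7, Ashgrove 4, Claybrook 4, Millford 6.
Jefferson: Stonebridge 8, Ashgrove 3, Claybrook 4, Millford 6.
Ashgrove gets 4 under Adams and 3 under Jefferson.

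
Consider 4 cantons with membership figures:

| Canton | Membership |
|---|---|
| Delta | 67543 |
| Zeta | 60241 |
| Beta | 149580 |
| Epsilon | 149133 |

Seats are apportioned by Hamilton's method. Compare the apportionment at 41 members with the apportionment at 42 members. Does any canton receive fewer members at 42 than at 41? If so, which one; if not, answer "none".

Delta

At 41 seats: Delta 7, Zeta 6, Beta 14, Epsilon 14.
At 42 seats: Delta 6, Zeta 6, Beta 15, Epsilon 15.
Delta drops from 7 to 6.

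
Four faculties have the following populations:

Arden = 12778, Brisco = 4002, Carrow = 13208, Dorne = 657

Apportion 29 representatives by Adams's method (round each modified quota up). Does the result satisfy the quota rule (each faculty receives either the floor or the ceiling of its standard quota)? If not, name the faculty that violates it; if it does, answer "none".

Standard quotas: Arden 12.092, Brisco 3.787, Carrow 12.499, Dorne 0.622.
Adams allocation: Arden 12, Brisco 4, Carrow 12, Dorne 1.
Every allocation lies between the lower and upper quota.

none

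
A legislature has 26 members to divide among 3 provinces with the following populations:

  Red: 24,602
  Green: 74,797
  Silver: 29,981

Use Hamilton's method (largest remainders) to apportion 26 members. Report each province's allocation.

Red 5; Green 15; Silver 6

Standard divisor: 129380 ÷ 26 ≈ 4976.154.
Standard quotas: Red 4.9440, Green 15.0311, Silver 6.0249.
Lower quotas: Red 4, Green 15, Silver 6 (sum 25, leaving 1 seat).
Remainders in descending order: Red 0.9440, Green 0.0311, Silver 0.0249.
Largest remainder: Red receives the extra seat.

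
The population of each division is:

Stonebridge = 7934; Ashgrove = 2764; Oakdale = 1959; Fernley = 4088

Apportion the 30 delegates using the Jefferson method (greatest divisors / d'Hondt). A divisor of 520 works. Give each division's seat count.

With modified divisor 520: modified quotas Stonebridge 15.258, Ashgrove 5.315, Oakdale 3.767, Fernley 7.862.
Rounding down: Stonebridge 15, Ashgrove 5, Oakdale 3, Fernley 7 (total 30).

Stonebridge=15, Ashgrove=5, Oakdale=3, Fernley=7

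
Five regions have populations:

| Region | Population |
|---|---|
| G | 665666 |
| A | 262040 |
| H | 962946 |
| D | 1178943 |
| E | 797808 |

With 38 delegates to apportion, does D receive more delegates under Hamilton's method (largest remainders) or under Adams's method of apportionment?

Hamilton: G 6, A 3, H 9, D 12, E 8.
Adams: G 7, A 3, H 9, D 11, E 8.
D gets 12 under Hamilton and 11 under Adams.

Hamilton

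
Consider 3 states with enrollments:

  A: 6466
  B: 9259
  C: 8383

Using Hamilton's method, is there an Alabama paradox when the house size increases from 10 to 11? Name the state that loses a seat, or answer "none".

At 10 seats: A 3, B 4, C 3.
At 11 seats: A 3, B 4, C 4.
No state's allocation decreased.

none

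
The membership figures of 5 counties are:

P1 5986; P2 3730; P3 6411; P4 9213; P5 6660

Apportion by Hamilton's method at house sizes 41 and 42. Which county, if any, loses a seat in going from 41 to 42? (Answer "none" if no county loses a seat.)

none

At 41 seats: P1 8, P2 5, P3 8, P4 12, P5 8.
At 42 seats: P1 8, P2 5, P3 8, P4 12, P5 9.
No county's allocation decreased.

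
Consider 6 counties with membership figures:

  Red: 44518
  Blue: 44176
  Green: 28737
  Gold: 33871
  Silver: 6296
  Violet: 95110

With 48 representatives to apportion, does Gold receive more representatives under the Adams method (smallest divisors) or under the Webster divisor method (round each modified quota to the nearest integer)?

Adams

Adams: Red 8, Blue 8, Green 6, Gold 7, Silver 2, Violet 17.
Webster: Red 9, Blue 8, Green 6, Gold 6, Silver 1, Violet 18.
Gold gets 7 under Adams and 6 under Webster.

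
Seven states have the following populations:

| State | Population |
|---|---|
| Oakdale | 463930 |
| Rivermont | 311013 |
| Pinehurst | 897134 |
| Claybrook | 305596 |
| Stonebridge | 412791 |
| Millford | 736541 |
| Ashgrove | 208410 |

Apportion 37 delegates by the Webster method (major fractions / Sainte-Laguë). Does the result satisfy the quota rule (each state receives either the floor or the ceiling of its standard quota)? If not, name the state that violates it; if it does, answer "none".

none

Standard quotas: Oakdale 5.146, Rivermont 3.450, Pinehurst 9.952, Claybrook 3.390, Stonebridge 4.579, Millford 8.171, Ashgrove 2.312.
Webster allocation: Oakdale 5, Rivermont 4, Pinehurst 10, Claybrook 3, Stonebridge 5, Millford 8, Ashgrove 2.
Every allocation lies between the lower and upper quota.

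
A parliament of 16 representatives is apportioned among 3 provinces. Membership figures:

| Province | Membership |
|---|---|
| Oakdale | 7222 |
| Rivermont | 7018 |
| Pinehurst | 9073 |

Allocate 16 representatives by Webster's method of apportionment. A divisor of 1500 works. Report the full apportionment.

Oakdale=5, Rivermont=5, Pinehurst=6

With modified divisor 1500: modified quotas Oakdale 4.815, Rivermont 4.679, Pinehurst 6.049.
Rounding to the nearest integer: Oakdale 5, Rivermont 5, Pinehurst 6 (total 16).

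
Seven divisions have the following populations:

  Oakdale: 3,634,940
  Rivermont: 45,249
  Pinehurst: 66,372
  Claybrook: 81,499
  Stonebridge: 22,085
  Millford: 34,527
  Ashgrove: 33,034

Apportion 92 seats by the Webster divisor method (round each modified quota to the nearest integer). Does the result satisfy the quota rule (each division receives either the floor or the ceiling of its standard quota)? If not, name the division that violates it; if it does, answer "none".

Standard quotas: Oakdale 85.360, Rivermont 1.063, Pinehurst 1.559, Claybrook 1.914, Stonebridge 0.519, Millford 0.811, Ashgrove 0.776.
Webster allocation: Oakdale 84, Rivermont 1, Pinehurst 2, Claybrook 2, Stonebridge 1, Millford 1, Ashgrove 1.
Oakdale has quota 85.360 (lower 85, upper 86) but receives 84 — outside the quota interval.

Oakdale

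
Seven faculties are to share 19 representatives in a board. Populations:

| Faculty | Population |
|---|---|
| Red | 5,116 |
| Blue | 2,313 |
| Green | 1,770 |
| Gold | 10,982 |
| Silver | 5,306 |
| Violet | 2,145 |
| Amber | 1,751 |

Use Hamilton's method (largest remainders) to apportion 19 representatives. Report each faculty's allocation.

Red=3; Blue=2; Green=1; Gold=7; Silver=4; Violet=1; Amber=1

Standard divisor: 29383 ÷ 19 ≈ 1546.474.
Standard quotas: Red 3.3082, Blue 1.4957, Green 1.1445, Gold 7.1013, Silver 3.4310, Violet 1.3870, Amber 1.1323.
Lower quotas: Red 3, Blue 1, Green 1, Gold 7, Silver 3, Violet 1, Amber 1 (sum 17, leaving 2 seats).
Remainders in descending order: Blue 0.4957, Silver 0.4310, Violet 0.3870, Red 0.3082, Green 0.1445, Amber 0.1323, Gold 0.1013.
Largest remainders: Blue, Silver receive the extra seats.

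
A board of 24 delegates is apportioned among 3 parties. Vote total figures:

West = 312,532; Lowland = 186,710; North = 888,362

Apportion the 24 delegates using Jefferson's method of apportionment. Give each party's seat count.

West=5, Lowland=3, North=16

Standard divisor 1387604/24 ≈ 57816.833; standard quotas: West 5.406, Lowland 3.229, North 15.365.
Rounding down gives 5, 3, 15 = 23 seats, so the divisor must be adjusted.
With modified divisor 53900: modified quotas West 5.798, Lowland 3.464, North 16.482.
Rounding down: West 5, Lowland 3, North 16 (total 24).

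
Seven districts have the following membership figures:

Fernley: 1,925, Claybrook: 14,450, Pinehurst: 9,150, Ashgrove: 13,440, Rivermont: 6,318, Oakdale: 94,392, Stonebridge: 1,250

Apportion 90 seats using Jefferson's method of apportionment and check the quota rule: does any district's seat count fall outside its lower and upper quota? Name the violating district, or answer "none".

Standard quotas: Fernley 1.229, Claybrook 9.228, Pinehurst 5.844, Ashgrove 8.583, Rivermont 4.035, Oakdale 60.282, Stonebridge 0.798.
Jefferson allocation: Fernley 1, Claybrook 9, Pinehurst 6, Ashgrove 8, Rivermont 4, Oakdale 62, Stonebridge 0.
Oakdale has quota 60.282 (lower 60, upper 61) but receives 62 — outside the quota interval.

Oakdale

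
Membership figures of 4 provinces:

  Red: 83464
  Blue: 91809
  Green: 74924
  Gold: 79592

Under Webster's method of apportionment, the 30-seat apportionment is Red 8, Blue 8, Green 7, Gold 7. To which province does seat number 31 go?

Priority for the next seat is population ÷ (current seats + 0.5).
Priorities: Red 9819.294, Blue 10801.059, Green 9989.867, Gold 10612.267.
Highest priority: Blue.

Blue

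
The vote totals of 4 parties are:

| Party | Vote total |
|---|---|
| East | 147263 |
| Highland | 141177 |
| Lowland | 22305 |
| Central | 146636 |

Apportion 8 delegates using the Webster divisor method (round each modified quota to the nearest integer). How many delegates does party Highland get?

2

Standard divisor 457381/8 ≈ 57172.625; standard quotas: East 2.576, Highland 2.469, Lowland 0.390, Central 2.565.
Rounding to the nearest integer gives East 3, Highland 2, Lowland 0, Central 3 — total 8, matching the house size, so no adjustment is needed.
Highland receives 2.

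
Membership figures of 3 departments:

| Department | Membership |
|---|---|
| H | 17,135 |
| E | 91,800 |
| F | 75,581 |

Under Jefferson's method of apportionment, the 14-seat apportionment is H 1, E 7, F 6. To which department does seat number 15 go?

Priority for the next seat is population ÷ (current seats + 1).
Priorities: H 8567.500, E 11475.000, F 10797.286.
Highest priority: E.

E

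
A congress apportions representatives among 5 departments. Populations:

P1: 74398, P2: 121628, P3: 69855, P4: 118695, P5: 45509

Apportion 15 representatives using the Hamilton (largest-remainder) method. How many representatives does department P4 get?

Total 430085; standard divisor 430085/15 ≈ 28672.333.
Standard quotas: P1 2.5948, P2 4.2420, P3 2.4363, P4 4.1397, P5 1.5872.
Lower quotas: P1 2, P2 4, P3 2, P4 4, P5 1 (sum 13, leaving 2 seats).
Remainders in descending order: P1 0.5948, P5 0.5872, P3 0.4363, P2 0.2420, P4 0.1397.
The surplus seats go to P1, P5.
P4 receives 4.

4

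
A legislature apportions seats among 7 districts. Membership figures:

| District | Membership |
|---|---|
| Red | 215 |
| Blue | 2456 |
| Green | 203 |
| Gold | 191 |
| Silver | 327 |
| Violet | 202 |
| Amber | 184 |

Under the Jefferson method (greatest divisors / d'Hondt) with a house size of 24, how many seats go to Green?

Standard divisor 3778/24 ≈ 157.417; standard quotas: Red 1.366, Blue 15.602, Green 1.290, Gold 1.213, Silver 2.077, Violet 1.283, Amber 1.169.
Rounding down gives 1, 15, 1, 1, 2, 1, 1 = 22 seats, so the divisor must be adjusted.
With modified divisor 140: modified quotas Red 1.536, Blue 17.543, Green 1.450, Gold 1.364, Silver 2.336, Violet 1.443, Amber 1.314.
Rounding down: Red 1, Blue 17, Green 1, Gold 1, Silver 2, Violet 1, Amber 1 (total 24).
Green receives 1.

1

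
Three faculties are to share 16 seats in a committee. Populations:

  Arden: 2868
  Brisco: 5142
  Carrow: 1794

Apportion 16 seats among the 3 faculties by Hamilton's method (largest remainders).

The standard divisor is 9804/16 ≈ 612.75.
Standard quotas: Arden 4.6805, Brisco 8.3917, Carrow 2.9278.
Lower quotas: Arden 4, Brisco 8, Carrow 2 (sum 14, leaving 2 seats).
Remainders in descending order: Carrow 0.9278, Arden 0.6805, Brisco 0.3917.
The surplus seats go to Carrow, Arden.

Arden 5, Brisco 8, Carrow 3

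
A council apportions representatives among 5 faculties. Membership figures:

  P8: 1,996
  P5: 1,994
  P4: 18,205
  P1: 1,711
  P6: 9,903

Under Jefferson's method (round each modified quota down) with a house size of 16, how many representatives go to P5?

Standard divisor 33809/16 ≈ 2113.062; standard quotas: P8 0.945, P5 0.944, P4 8.615, P1 0.810, P6 4.687.
Rounding down gives 0, 0, 8, 0, 4 = 12 seats, so the divisor must be adjusted.
With modified divisor 1900: modified quotas P8 1.051, P5 1.049, P4 9.582, P1 0.901, P6 5.212.
Rounding down: P8 1, P5 1, P4 9, P1 0, P6 5 (total 16).
P5 receives 1.

1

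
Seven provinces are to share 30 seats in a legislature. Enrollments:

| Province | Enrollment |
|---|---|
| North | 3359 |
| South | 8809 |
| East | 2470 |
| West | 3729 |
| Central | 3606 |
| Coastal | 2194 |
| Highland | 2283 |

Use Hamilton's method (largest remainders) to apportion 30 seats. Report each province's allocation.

North 4, South 10, East 3, West 4, Central 4, Coastal 2, Highland 3

The standard divisor is 26450/30 ≈ 881.667.
Standard quotas: North 3.8098, South 9.9913, East 2.8015, West 4.2295, Central 4.0900, Coastal 2.4885, Highland 2.5894.
Lower quotas: North 3, South 9, East 2, West 4, Central 4, Coastal 2, Highland 2 (sum 26, leaving 4 seats).
Remainders in descending order: South 0.9913, North 0.8098, East 0.8015, Highland 0.5894, Coastal 0.4885, West 0.2295, Central 0.0900.
The surplus seats go to South, North, East, Highland.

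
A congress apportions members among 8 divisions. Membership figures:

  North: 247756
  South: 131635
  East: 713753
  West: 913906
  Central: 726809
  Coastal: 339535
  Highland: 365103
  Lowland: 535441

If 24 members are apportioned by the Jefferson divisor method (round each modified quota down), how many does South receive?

Standard divisor 3973938/24 ≈ 165580.75; standard quotas: North 1.496, South 0.795, East 4.311, West 5.519, Central 4.389, Coastal 2.051, Highland 2.205, Lowland 3.234.
Rounding down gives 1, 0, 4, 5, 4, 2, 2, 3 = 21 seats, so the divisor must be adjusted.
With modified divisor 138300: modified quotas North 1.791, South 0.952, East 5.161, West 6.608, Central 5.255, Coastal 2.455, Highland 2.640, Lowland 3.872.
Rounding down: North 1, South 0, East 5, West 6, Central 5, Coastal 2, Highland 2, Lowland 3 (total 24).
South receives 0.

0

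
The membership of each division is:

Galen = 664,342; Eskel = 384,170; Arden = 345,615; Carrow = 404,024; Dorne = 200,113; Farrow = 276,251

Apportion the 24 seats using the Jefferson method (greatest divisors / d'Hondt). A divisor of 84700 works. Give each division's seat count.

Galen=7, Eskel=4, Arden=4, Carrow=4, Dorne=2, Farrow=3

With modified divisor 84700: modified quotas Galen 7.843, Eskel 4.536, Arden 4.080, Carrow 4.770, Dorne 2.363, Farrow 3.262.
Rounding down: Galen 7, Eskel 4, Arden 4, Carrow 4, Dorne 2, Farrow 3 (total 24).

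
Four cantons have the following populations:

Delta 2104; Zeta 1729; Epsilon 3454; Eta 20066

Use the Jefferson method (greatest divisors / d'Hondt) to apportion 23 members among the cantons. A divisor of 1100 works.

With modified divisor 1100: modified quotas Delta 1.913, Zeta 1.572, Epsilon 3.140, Eta 18.242.
Rounding down: Delta 1, Zeta 1, Epsilon 3, Eta 18 (total 23).

Delta 1, Zeta 1, Epsilon 3, Eta 18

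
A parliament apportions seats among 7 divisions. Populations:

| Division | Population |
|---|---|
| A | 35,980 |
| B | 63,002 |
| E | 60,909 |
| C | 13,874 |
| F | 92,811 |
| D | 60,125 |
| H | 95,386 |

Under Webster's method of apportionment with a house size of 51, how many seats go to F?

Standard divisor 422087/51 ≈ 8276.216; standard quotas: A 4.347, B 7.612, E 7.360, C 1.676, F 11.214, D 7.265, H 11.525.
Rounding to the nearest integer gives A 4, B 8, E 7, C 2, F 11, D 7, H 12 — total 51, matching the house size, so no adjustment is needed.
F receives 11.

11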